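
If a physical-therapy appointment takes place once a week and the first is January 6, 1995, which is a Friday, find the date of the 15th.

April 14, 1995

The 15th occurrence is 14 intervals after the first: 14 × 7 = 98 days after January 6, 1995.
January has 31 days — 25 days to the end of January leaves 73.
February has 28 days (45 left).
March has 31 days (14 left).
14 days into April → April 14, 1995.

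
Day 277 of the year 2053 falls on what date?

January has 31 days (277 − 31 = 246 remain).
February has 28 days (246 − 28 = 218 remain).
March has 31 days (218 − 31 = 187 remain).
April has 30 days (187 − 30 = 157 remain).
May has 31 days (157 − 31 = 126 remain).
June has 30 days (126 − 30 = 96 remain).
July has 31 days (96 − 31 = 65 remain).
August has 31 days (65 − 31 = 34 remain).
September has 30 days (34 − 30 = 4 remain).
4 into October → October 4.

4 October 2053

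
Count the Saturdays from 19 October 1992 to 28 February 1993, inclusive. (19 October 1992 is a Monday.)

19 October 1992 is a Monday; the first Saturday on or after it is 24 October 1992 (5 days later).
From 24 October 1992 to 28 February 1993: 7 + 30 + 31 + 31 + 28 = 127 days (rest of October, November, December, January, February).
127 ÷ 7 = 18 full weeks with remainder 1, so 18 more Saturdays after the first → 19.

19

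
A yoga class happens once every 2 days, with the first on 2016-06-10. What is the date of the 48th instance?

2016-09-12

The 48th occurrence is 47 intervals after the first: 47 × 2 = 94 days after 2016-06-10.
June has 30 days — 20 days to the end of June leaves 74.
July has 31 days (43 left).
August has 31 days (12 left).
12 days into September → 2016-09-12.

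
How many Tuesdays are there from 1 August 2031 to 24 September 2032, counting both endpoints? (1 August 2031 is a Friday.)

60

1 August 2031 is a Friday; the first Tuesday on or after it is 5 August 2031 (4 days later).
From 5 August 2031 to 24 September 2032: 148 + 268 = 416 days (rest of 2031, to 24 September 2032 in 2032).
416 ÷ 7 = 59 full weeks with remainder 3, so 59 more Tuesdays after the first → 60.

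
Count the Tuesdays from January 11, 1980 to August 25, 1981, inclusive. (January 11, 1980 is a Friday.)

January 11, 1980 is a Friday; the first Tuesday on or after it is January 15, 1980 (4 days later).
From January 15, 1980 to August 25, 1981: 351 + 237 = 588 days (rest of 1980, to August 25, 1981 in 1981).
588 ÷ 7 = 84 full weeks with remainder 0, so 84 more Tuesdays after the first → 85.

85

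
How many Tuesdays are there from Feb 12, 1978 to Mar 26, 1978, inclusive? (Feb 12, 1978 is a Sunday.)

6

Feb 12, 1978 is a Sunday; the first Tuesday on or after it is Feb 14, 1978 (2 days later).
From Feb 14, 1978 to Mar 26, 1978: 14 + 26 = 40 days (rest of Feb, Mar).
40 ÷ 7 = 5 full weeks with remainder 5, so 5 more Tuesdays after the first → 6.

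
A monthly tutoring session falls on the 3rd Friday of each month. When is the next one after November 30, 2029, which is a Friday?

December 21, 2029

November 2029 starts on a Thursday; its first Friday is the 2nd, so the 3rd Friday is the 16th — November 16, 2029.
That is not after November 30, 2029, so look at December 2029.
December 2029 starts on a Saturday; its first Friday is the 7th, so the 3rd Friday is the 21st — December 21, 2029.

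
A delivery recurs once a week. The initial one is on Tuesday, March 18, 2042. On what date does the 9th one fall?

May 13, 2042

The 9th occurrence is 8 intervals after the first: 8 × 7 = 56 days after March 18, 2042.
March has 31 days — 13 days to the end of March leaves 43.
April has 30 days (13 left).
13 days into May → May 13, 2042.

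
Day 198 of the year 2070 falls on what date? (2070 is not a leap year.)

2070-07-17

January has 31 days (198 − 31 = 167 remain).
February has 28 days (167 − 28 = 139 remain).
March has 31 days (139 − 31 = 108 remain).
April has 30 days (108 − 30 = 78 remain).
May has 31 days (78 − 31 = 47 remain).
June has 30 days (47 − 30 = 17 remain).
17 into July → July 17.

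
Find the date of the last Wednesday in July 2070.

2070-07-30

July 2070 begins on a Tuesday, so the first Wednesday is July 2 (1 day later).
July 2070 has 31 days. Adding weeks: 2, 9, 16, 23, 30 — the last one ≤ 31 is the 30th.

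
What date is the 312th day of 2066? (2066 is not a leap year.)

January has 31 days (312 − 31 = 281 remain).
February has 28 days (281 − 28 = 253 remain).
March has 31 days (253 − 31 = 222 remain).
April has 30 days (222 − 30 = 192 remain).
May has 31 days (192 − 31 = 161 remain).
June has 30 days (161 − 30 = 131 remain).
July has 31 days (131 − 31 = 100 remain).
August has 31 days (100 − 31 = 69 remain).
September has 30 days (69 − 30 = 39 remain).
October has 31 days (39 − 31 = 8 remain).
8 into November → November 8.

8 November 2066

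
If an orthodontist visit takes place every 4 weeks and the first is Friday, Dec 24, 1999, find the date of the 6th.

The 6th occurrence is 5 intervals after the first: 5 × 28 = 140 days after Dec 24, 1999.
Dec has 31 days — 7 days to the end of Dec leaves 133.
Jan has 31 days (102 left).
Feb has 29 days (73 left).
Mar has 31 days (42 left).
Apr has 30 days (12 left).
12 days into May → May 12, 2000.

May 12, 2000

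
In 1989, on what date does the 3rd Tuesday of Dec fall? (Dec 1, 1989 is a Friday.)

Dec 19, 1989

Dec 1989 begins on a Friday, so the first Tuesday is Dec 5 (4 days later).
The 3rd Tuesday is 2 weeks later: 5 + 14 = 19.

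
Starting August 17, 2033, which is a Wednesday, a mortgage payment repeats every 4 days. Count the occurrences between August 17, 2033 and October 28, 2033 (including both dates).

19

Occurrences land 4·i days after August 17, 2033 for i = 0, 1, 2, …
The window opens on the start date, so the first occurrence inside is #1 on August 17, 2033.
October 28, 2033 is 72 days after the start; 72 ÷ 4 = 18 remainder 0. Last occurrence in the window: #19 on October 28, 2033.
Occurrences #1 through #19: 19 in total.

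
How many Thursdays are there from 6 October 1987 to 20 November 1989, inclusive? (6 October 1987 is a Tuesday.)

6 October 1987 is a Tuesday; the first Thursday on or after it is 8 October 1987 (2 days later).
From 8 October 1987 to 20 November 1989: 84 + 366 + 324 = 774 days (rest of 1987, 1988, to 20 November 1989 in 1989).
774 ÷ 7 = 110 full weeks with remainder 4, so 110 more Thursdays after the first → 111.

111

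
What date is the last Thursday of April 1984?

April 26, 1984

April 1984 begins on a Sunday, so the first Thursday is April 5 (4 days later).
April 1984 has 30 days. Adding weeks: 5, 12, 19, 26 — the last one ≤ 30 is the 26th.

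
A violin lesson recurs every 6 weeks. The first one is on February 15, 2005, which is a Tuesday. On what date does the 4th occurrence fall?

The 4th occurrence is 3 intervals after the first: 3 × 42 = 126 days after February 15, 2005.
February has 28 days — 13 days to the end of February leaves 113.
March has 31 days (82 left).
April has 30 days (52 left).
May has 31 days (21 left).
21 days into June → June 21, 2005.

June 21, 2005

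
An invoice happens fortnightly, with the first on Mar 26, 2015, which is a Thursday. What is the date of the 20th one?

Dec 17, 2015

The 20th occurrence is 19 intervals after the first: 19 × 14 = 266 days after Mar 26, 2015.
Mar has 31 days — 5 days to the end of Mar leaves 261.
Apr has 30 days (231 left).
May has 31 days (200 left).
Jun has 30 days (170 left).
Jul has 31 days (139 left).
Aug has 31 days (108 left).
Sep has 30 days (78 left).
Oct has 31 days (47 left).
Nov has 30 days (17 left).
17 days into Dec → Dec 17, 2015.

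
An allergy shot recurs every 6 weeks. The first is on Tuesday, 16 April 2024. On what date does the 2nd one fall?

28 May 2024

The 2nd occurrence is 1 interval after the first: 1 × 42 = 42 days after 16 April 2024.
April has 30 days — 14 days to the end of April leaves 28.
28 days into May → 28 May 2024.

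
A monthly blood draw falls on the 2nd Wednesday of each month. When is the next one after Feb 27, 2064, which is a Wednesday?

Mar 12, 2064

Feb 2064 starts on a Friday; its first Wednesday is the 6th, so the 2nd Wednesday is the 13th — Feb 13, 2064.
That is not after Feb 27, 2064, so look at Mar 2064.
Mar 2064 starts on a Saturday; its first Wednesday is the 5th, so the 2nd Wednesday is the 12th — Mar 12, 2064.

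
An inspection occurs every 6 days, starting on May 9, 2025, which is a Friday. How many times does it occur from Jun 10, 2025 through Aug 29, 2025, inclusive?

13

Occurrences land 6·i days after May 9, 2025 for i = 0, 1, 2, …
Jun 10, 2025 is 32 days after the start; 32 ÷ 6 = 5 remainder 2; since the remainder is 2, round up to i = 6. First occurrence in the window: #7 on Jun 14, 2025 (6×6 = 36 days in).
Aug 29, 2025 is 112 days after the start; 112 ÷ 6 = 18 remainder 4. Last occurrence in the window: #19 on Aug 25, 2025.
Occurrences #7 through #19: 13 in total.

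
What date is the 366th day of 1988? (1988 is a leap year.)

January has 31 days (366 − 31 = 335 remain).
February has 29 days (335 − 29 = 306 remain).
March has 31 days (306 − 31 = 275 remain).
April has 30 days (275 − 30 = 245 remain).
May has 31 days (245 − 31 = 214 remain).
June has 30 days (214 − 30 = 184 remain).
July has 31 days (184 − 31 = 153 remain).
August has 31 days (153 − 31 = 122 remain).
September has 30 days (122 − 30 = 92 remain).
October has 31 days (92 − 31 = 61 remain).
November has 30 days (61 − 30 = 31 remain).
31 into December → December 31.

December 31, 1988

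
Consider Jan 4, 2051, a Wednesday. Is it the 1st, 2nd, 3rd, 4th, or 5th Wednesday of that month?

Day 4 falls in week ⌈4/7⌉ of the month.
Days 1–7 hold the 1st Wednesday, 8–14 the 2nd, 15–21 the 3rd, 22–28 the 4th, 29–31 the 5th.
4 is in the range for the 1st.

1st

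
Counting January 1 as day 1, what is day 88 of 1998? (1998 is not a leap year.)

January has 31 days (88 − 31 = 57 remain).
February has 28 days (57 − 28 = 29 remain).
29 into March → March 29.

29 March 1998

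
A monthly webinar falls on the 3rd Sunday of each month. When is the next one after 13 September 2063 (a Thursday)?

September 2063 starts on a Saturday; its first Sunday is the 2nd, so the 3rd Sunday is the 16th — 16 September 2063.
16 September 2063 is after 13 September 2063, so that is the next one.

16 September 2063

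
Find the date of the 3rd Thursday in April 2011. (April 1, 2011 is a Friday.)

21 April 2011

April 2011 begins on a Friday, so the first Thursday is April 7 (6 days later).
The 3rd Thursday is 2 weeks later: 7 + 14 = 21.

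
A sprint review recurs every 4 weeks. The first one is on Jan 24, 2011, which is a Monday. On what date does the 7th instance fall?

Jul 11, 2011

The 7th occurrence is 6 intervals after the first: 6 × 28 = 168 days after Jan 24, 2011.
Jan has 31 days — 7 days to the end of Jan leaves 161.
Feb has 28 days (133 left).
Mar has 31 days (102 left).
Apr has 30 days (72 left).
May has 31 days (41 left).
Jun has 30 days (11 left).
11 days into Jul → Jul 11, 2011.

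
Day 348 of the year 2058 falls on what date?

December 14, 2058

January has 31 days (348 − 31 = 317 remain).
February has 28 days (317 − 28 = 289 remain).
March has 31 days (289 − 31 = 258 remain).
April has 30 days (258 − 30 = 228 remain).
May has 31 days (228 − 31 = 197 remain).
June has 30 days (197 − 30 = 167 remain).
July has 31 days (167 − 31 = 136 remain).
August has 31 days (136 − 31 = 105 remain).
September has 30 days (105 − 30 = 75 remain).
October has 31 days (75 − 31 = 44 remain).
November has 30 days (44 − 30 = 14 remain).
14 into December → December 14.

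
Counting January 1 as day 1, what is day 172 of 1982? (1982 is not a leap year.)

1982-06-21

January has 31 days (172 − 31 = 141 remain).
February has 28 days (141 − 28 = 113 remain).
March has 31 days (113 − 31 = 82 remain).
April has 30 days (82 − 30 = 52 remain).
May has 31 days (52 − 31 = 21 remain).
21 into June → June 21.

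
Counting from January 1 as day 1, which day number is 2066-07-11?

192

Days in months before July: 31 + 28 + 31 + 30 + 31 + 30 = 181.
Plus 11 days into July → day 192.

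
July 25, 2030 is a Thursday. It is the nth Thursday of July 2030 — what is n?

Day 25 falls in week ⌈25/7⌉ of the month.
Days 1–7 hold the 1st Thursday, 8–14 the 2nd, 15–21 the 3rd, 22–28 the 4th, 29–31 the 5th.
25 is in the range for the 4th.

4th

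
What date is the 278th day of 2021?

Jan has 31 days (278 − 31 = 247 remain).
Feb has 28 days (247 − 28 = 219 remain).
Mar has 31 days (219 − 31 = 188 remain).
Apr has 30 days (188 − 30 = 158 remain).
May has 31 days (158 − 31 = 127 remain).
Jun has 30 days (127 − 30 = 97 remain).
Jul has 31 days (97 − 31 = 66 remain).
Aug has 31 days (66 − 31 = 35 remain).
Sep has 30 days (35 − 30 = 5 remain).
5 into Oct → Oct 5.

Oct 5, 2021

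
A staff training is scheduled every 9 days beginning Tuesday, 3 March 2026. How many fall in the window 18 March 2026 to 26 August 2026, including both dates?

18

Occurrences land 9·i days after 3 March 2026 for i = 0, 1, 2, …
18 March 2026 is 15 days after the start; 15 ÷ 9 = 1 remainder 6; since the remainder is 6, round up to i = 2. First occurrence in the window: #3 on 21 March 2026 (2×9 = 18 days in).
26 August 2026 is 176 days after the start; 176 ÷ 9 = 19 remainder 5. Last occurrence in the window: #20 on 21 August 2026.
Occurrences #3 through #20: 18 in total.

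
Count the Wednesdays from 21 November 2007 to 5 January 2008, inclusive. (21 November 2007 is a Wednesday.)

7

21 November 2007 is a Wednesday; the first Wednesday on or after it is 21 November 2007.
From 21 November 2007 to 5 January 2008: 9 + 31 + 5 = 45 days (rest of November, December, January).
45 ÷ 7 = 6 full weeks with remainder 3, so 6 more Wednesdays after the first → 7.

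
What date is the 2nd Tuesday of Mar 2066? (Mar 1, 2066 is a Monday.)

Mar 9, 2066

Mar 2066 begins on a Monday, so the first Tuesday is Mar 2 (1 day later).
The 2nd Tuesday is 1 weeks later: 2 + 7 = 9.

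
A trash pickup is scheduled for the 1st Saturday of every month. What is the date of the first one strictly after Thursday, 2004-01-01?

January 2004 starts on a Thursday, so its 1st Saturday is 2004-01-03 (2 days in).
2004-01-03 is after 2004-01-01, so that is the next one.

2004-01-03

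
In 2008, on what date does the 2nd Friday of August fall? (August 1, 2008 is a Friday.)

August 2008 begins on a Friday, so the first Friday is August 1.
The 2nd Friday is 1 weeks later: 1 + 7 = 8.

August 8, 2008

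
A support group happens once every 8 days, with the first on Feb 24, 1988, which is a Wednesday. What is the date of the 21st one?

Aug 2, 1988

The 21st occurrence is 20 intervals after the first: 20 × 8 = 160 days after Feb 24, 1988.
Feb has 29 days — 5 days to the end of Feb leaves 155.
Mar has 31 days (124 left).
Apr has 30 days (94 left).
May has 31 days (63 left).
Jun has 30 days (33 left).
Jul has 31 days (2 left).
2 days into Aug → Aug 2, 1988.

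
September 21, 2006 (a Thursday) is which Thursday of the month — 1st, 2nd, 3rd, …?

3rd

Day 21 falls in week ⌈21/7⌉ of the month.
Days 1–7 hold the 1st Thursday, 8–14 the 2nd, 15–21 the 3rd, 22–28 the 4th, 29–31 the 5th.
21 is in the range for the 3rd.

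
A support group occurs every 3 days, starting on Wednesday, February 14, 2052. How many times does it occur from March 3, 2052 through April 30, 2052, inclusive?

Occurrences land 3·i days after February 14, 2052 for i = 0, 1, 2, …
March 3, 2052 is 18 days after the start; 18 ÷ 3 = 6 remainder 0. First occurrence in the window: #7 on March 3, 2052 (6×3 = 18 days in).
April 30, 2052 is 76 days after the start; 76 ÷ 3 = 25 remainder 1. Last occurrence in the window: #26 on April 29, 2052.
Occurrences #7 through #26: 20 in total.

20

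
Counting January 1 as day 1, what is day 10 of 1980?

1980-01-10

10 into January → January 10.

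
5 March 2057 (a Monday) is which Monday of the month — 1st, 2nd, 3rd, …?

Day 5 falls in week ⌈5/7⌉ of the month.
Days 1–7 hold the 1st Monday, 8–14 the 2nd, 15–21 the 3rd, 22–28 the 4th, 29–31 the 5th.
5 is in the range for the 1st.

1st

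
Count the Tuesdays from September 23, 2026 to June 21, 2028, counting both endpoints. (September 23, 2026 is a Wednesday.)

91

September 23, 2026 is a Wednesday; the first Tuesday on or after it is September 29, 2026 (6 days later).
From September 29, 2026 to June 21, 2028: 93 + 365 + 173 = 631 days (rest of 2026, 2027, to June 21, 2028 in 2028).
631 ÷ 7 = 90 full weeks with remainder 1, so 90 more Tuesdays after the first → 91.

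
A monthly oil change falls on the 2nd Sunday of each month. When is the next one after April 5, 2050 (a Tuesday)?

April 10, 2050

April 2050 starts on a Friday; its first Sunday is the 3rd, so the 2nd Sunday is the 10th — April 10, 2050.
April 10, 2050 is after April 5, 2050, so that is the next one.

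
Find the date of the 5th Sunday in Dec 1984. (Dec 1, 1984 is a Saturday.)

Dec 30, 1984

Dec 1984 begins on a Saturday, so the first Sunday is Dec 2 (1 day later).
The 5th Sunday is 4 weeks later: 2 + 28 = 30.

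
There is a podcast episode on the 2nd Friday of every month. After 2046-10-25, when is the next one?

October 2046 starts on a Monday; its first Friday is the 5th, so the 2nd Friday is the 12th — 2046-10-12.
That is not after 2046-10-25, so look at November 2046.
November 2046 starts on a Thursday; its first Friday is the 2nd, so the 2nd Friday is the 9th — 2046-11-09.

2046-11-09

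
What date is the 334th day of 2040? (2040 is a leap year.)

November 29, 2040

January has 31 days (334 − 31 = 303 remain).
February has 29 days (303 − 29 = 274 remain).
March has 31 days (274 − 31 = 243 remain).
April has 30 days (243 − 30 = 213 remain).
May has 31 days (213 − 31 = 182 remain).
June has 30 days (182 − 30 = 152 remain).
July has 31 days (152 − 31 = 121 remain).
August has 31 days (121 − 31 = 90 remain).
September has 30 days (90 − 30 = 60 remain).
October has 31 days (60 − 31 = 29 remain).
29 into November → November 29.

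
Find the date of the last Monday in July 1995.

31 July 1995

July 1995 begins on a Saturday, so the first Monday is July 3 (2 days later).
July 1995 has 31 days. Adding weeks: 3, 10, 17, 24, 31 — the last one ≤ 31 is the 31st.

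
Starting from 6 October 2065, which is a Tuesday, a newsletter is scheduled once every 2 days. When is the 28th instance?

The 28th occurrence is 27 intervals after the first: 27 × 2 = 54 days after 6 October 2065.
October has 31 days — 25 days to the end of October leaves 29.
29 days into November → 29 November 2065.

29 November 2065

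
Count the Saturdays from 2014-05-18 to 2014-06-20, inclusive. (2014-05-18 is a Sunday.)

4

2014-05-18 is a Sunday; the first Saturday on or after it is 2014-05-24 (6 days later).
From 2014-05-24 to 2014-06-20: 7 + 20 = 27 days (rest of May, June).
27 ÷ 7 = 3 full weeks with remainder 6, so 3 more Saturdays after the first → 4.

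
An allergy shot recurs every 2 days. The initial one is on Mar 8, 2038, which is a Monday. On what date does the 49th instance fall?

The 49th occurrence is 48 intervals after the first: 48 × 2 = 96 days after Mar 8, 2038.
Mar has 31 days — 23 days to the end of Mar leaves 73.
Apr has 30 days (43 left).
May has 31 days (12 left).
12 days into Jun → Jun 12, 2038.

Jun 12, 2038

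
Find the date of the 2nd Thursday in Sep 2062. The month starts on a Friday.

Sep 14, 2062

Sep 2062 begins on a Friday, so the first Thursday is Sep 7 (6 days later).
The 2nd Thursday is 1 weeks later: 7 + 7 = 14.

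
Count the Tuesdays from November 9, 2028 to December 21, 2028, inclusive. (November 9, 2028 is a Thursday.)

6

November 9, 2028 is a Thursday; the first Tuesday on or after it is November 14, 2028 (5 days later).
From November 14, 2028 to December 21, 2028: 16 + 21 = 37 days (rest of November, December).
37 ÷ 7 = 5 full weeks with remainder 2, so 5 more Tuesdays after the first → 6.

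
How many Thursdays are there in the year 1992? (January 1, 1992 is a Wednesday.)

53

January 1, 1992 is a Wednesday; the first Thursday on or after it is January 2, 1992 (1 day later).
From January 2, 1992 to December 31, 1992: 29 + 29 + 31 + 30 + 31 + 30 + 31 + 31 + 30 + 31 + 30 + 31 = 364 days (rest of January, February, March, April, May, June, July, August, September, October, November, December).
364 ÷ 7 = 52 full weeks with remainder 0, so 52 more Thursdays after the first → 53.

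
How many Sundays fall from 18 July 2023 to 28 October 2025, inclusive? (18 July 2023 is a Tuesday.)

119

18 July 2023 is a Tuesday; the first Sunday on or after it is 23 July 2023 (5 days later).
From 23 July 2023 to 28 October 2025: 161 + 366 + 301 = 828 days (rest of 2023, 2024, to 28 October 2025 in 2025).
828 ÷ 7 = 118 full weeks with remainder 2, so 118 more Sundays after the first → 119.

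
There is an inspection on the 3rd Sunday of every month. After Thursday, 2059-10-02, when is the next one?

2059-10-19

October 2059 starts on a Wednesday; its first Sunday is the 5th, so the 3rd Sunday is the 19th — 2059-10-19.
2059-10-19 is after 2059-10-02, so that is the next one.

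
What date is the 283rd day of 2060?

Jan has 31 days (283 − 31 = 252 remain).
Feb has 29 days (252 − 29 = 223 remain).
Mar has 31 days (223 − 31 = 192 remain).
Apr has 30 days (192 − 30 = 162 remain).
May has 31 days (162 − 31 = 131 remain).
Jun has 30 days (131 − 30 = 101 remain).
Jul has 31 days (101 − 31 = 70 remain).
Aug has 31 days (70 − 31 = 39 remain).
Sep has 30 days (39 − 30 = 9 remain).
9 into Oct → Oct 9.

Oct 9, 2060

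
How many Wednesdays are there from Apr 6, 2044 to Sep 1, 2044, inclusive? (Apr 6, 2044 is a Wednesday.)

Apr 6, 2044 is a Wednesday; the first Wednesday on or after it is Apr 6, 2044.
From Apr 6, 2044 to Sep 1, 2044: 24 + 31 + 30 + 31 + 31 + 1 = 148 days (rest of Apr, May, Jun, Jul, Aug, Sep).
148 ÷ 7 = 21 full weeks with remainder 1, so 21 more Wednesdays after the first → 22.

22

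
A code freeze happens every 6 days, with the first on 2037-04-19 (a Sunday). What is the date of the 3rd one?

2037-05-01

The 3rd occurrence is 2 intervals after the first: 2 × 6 = 12 days after 2037-04-19.
April has 30 days — 11 days to the end of April leaves 1.
1 day into May → 2037-05-01.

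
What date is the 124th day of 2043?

January has 31 days (124 − 31 = 93 remain).
February has 28 days (93 − 28 = 65 remain).
March has 31 days (65 − 31 = 34 remain).
April has 30 days (34 − 30 = 4 remain).
4 into May → May 4.

May 4, 2043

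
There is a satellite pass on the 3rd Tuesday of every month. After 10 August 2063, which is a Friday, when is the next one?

August 2063 starts on a Wednesday; its first Tuesday is the 7th, so the 3rd Tuesday is the 21st — 21 August 2063.
21 August 2063 is after 10 August 2063, so that is the next one.

21 August 2063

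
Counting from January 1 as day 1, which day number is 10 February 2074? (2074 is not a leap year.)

41

Days in months before February: 31 = 31.
Plus 10 days into February → day 41.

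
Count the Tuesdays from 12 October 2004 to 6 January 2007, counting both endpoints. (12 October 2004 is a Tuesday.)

117

12 October 2004 is a Tuesday; the first Tuesday on or after it is 12 October 2004.
From 12 October 2004 to 6 January 2007: 80 + 365 + 365 + 6 = 816 days (rest of 2004, 2005, 2006, to 6 January 2007 in 2007).
816 ÷ 7 = 116 full weeks with remainder 4, so 116 more Tuesdays after the first → 117.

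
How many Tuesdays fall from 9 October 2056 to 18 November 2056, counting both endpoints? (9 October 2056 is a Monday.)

9 October 2056 is a Monday; the first Tuesday on or after it is 10 October 2056 (1 day later).
From 10 October 2056 to 18 November 2056: 21 + 18 = 39 days (rest of October, November).
39 ÷ 7 = 5 full weeks with remainder 4, so 5 more Tuesdays after the first → 6.

6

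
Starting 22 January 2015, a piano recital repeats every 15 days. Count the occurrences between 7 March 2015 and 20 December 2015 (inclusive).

Occurrences land 15·i days after 22 January 2015 for i = 0, 1, 2, …
7 March 2015 is 44 days after the start; 44 ÷ 15 = 2 remainder 14; since the remainder is 14, round up to i = 3. First occurrence in the window: #4 on 8 March 2015 (3×15 = 45 days in).
20 December 2015 is 332 days after the start; 332 ÷ 15 = 22 remainder 2. Last occurrence in the window: #23 on 18 December 2015.
Occurrences #4 through #23: 20 in total.

20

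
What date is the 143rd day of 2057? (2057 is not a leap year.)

2057-05-23

January has 31 days (143 − 31 = 112 remain).
February has 28 days (112 − 28 = 84 remain).
March has 31 days (84 − 31 = 53 remain).
April has 30 days (53 − 30 = 23 remain).
23 into May → May 23.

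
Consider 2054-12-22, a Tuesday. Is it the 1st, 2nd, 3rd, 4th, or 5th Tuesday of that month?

Day 22 falls in week ⌈22/7⌉ of the month.
Days 1–7 hold the 1st Tuesday, 8–14 the 2nd, 15–21 the 3rd, 22–28 the 4th, 29–31 the 5th.
22 is in the range for the 4th.

4th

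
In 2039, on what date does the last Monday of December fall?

December 26, 2039

December 2039 begins on a Thursday, so the first Monday is December 5 (4 days later).
December 2039 has 31 days. Adding weeks: 5, 12, 19, 26 — the last one ≤ 31 is the 26th.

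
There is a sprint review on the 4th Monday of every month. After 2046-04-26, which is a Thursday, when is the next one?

April 2046 starts on a Sunday; its first Monday is the 2nd, so the 4th Monday is the 23rd — 2046-04-23.
That is not after 2046-04-26, so look at May 2046.
May 2046 starts on a Tuesday; its first Monday is the 7th, so the 4th Monday is the 28th — 2046-05-28.

2046-05-28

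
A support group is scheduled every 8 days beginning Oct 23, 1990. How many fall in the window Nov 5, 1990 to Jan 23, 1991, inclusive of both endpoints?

Occurrences land 8·i days after Oct 23, 1990 for i = 0, 1, 2, …
Nov 5, 1990 is 13 days after the start; 13 ÷ 8 = 1 remainder 5; since the remainder is 5, round up to i = 2. First occurrence in the window: #3 on Nov 8, 1990 (2×8 = 16 days in).
Jan 23, 1991 is 92 days after the start; 92 ÷ 8 = 11 remainder 4. Last occurrence in the window: #12 on Jan 19, 1991.
Occurrences #3 through #12: 10 in total.

10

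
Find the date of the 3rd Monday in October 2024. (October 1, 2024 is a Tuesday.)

October 2024 begins on a Tuesday, so the first Monday is October 7 (6 days later).
The 3rd Monday is 2 weeks later: 7 + 14 = 21.

2024-10-21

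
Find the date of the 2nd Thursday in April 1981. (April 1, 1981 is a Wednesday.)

April 9, 1981

April 1981 begins on a Wednesday, so the first Thursday is April 2 (1 day later).
The 2nd Thursday is 1 weeks later: 2 + 7 = 9.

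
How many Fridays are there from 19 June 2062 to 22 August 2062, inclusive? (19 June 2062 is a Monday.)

19 June 2062 is a Monday; the first Friday on or after it is 23 June 2062 (4 days later).
From 23 June 2062 to 22 August 2062: 7 + 31 + 22 = 60 days (rest of June, July, August).
60 ÷ 7 = 8 full weeks with remainder 4, so 8 more Fridays after the first → 9.

9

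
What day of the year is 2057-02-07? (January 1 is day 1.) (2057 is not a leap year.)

Days in months before February: 31 = 31.
Plus 7 days into February → day 38.

38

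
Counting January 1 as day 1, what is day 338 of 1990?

January has 31 days (338 − 31 = 307 remain).
February has 28 days (307 − 28 = 279 remain).
March has 31 days (279 − 31 = 248 remain).
April has 30 days (248 − 30 = 218 remain).
May has 31 days (218 − 31 = 187 remain).
June has 30 days (187 − 30 = 157 remain).
July has 31 days (157 − 31 = 126 remain).
August has 31 days (126 − 31 = 95 remain).
September has 30 days (95 − 30 = 65 remain).
October has 31 days (65 − 31 = 34 remain).
November has 30 days (34 − 30 = 4 remain).
4 into December → December 4.

December 4, 1990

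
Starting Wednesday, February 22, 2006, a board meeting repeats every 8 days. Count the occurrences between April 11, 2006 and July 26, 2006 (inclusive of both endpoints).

Occurrences land 8·i days after February 22, 2006 for i = 0, 1, 2, …
April 11, 2006 is 48 days after the start; 48 ÷ 8 = 6 remainder 0. First occurrence in the window: #7 on April 11, 2006 (6×8 = 48 days in).
July 26, 2006 is 154 days after the start; 154 ÷ 8 = 19 remainder 2. Last occurrence in the window: #20 on July 24, 2006.
Occurrences #7 through #20: 14 in total.

14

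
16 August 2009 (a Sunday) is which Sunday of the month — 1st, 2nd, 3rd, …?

3rd

Day 16 falls in week ⌈16/7⌉ of the month.
Days 1–7 hold the 1st Sunday, 8–14 the 2nd, 15–21 the 3rd, 22–28 the 4th, 29–31 the 5th.
16 is in the range for the 3rd.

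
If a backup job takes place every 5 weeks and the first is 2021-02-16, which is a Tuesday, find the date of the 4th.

2021-06-01

The 4th occurrence is 3 intervals after the first: 3 × 35 = 105 days after 2021-02-16.
February has 28 days — 12 days to the end of February leaves 93.
March has 31 days (62 left).
April has 30 days (32 left).
May has 31 days (1 left).
1 day into June → 2021-06-01.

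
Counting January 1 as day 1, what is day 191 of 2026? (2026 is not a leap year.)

January has 31 days (191 − 31 = 160 remain).
February has 28 days (160 − 28 = 132 remain).
March has 31 days (132 − 31 = 101 remain).
April has 30 days (101 − 30 = 71 remain).
May has 31 days (71 − 31 = 40 remain).
June has 30 days (40 − 30 = 10 remain).
10 into July → July 10.

10 July 2026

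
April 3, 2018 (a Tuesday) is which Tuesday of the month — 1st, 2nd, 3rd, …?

Day 3 falls in week ⌈3/7⌉ of the month.
Days 1–7 hold the 1st Tuesday, 8–14 the 2nd, 15–21 the 3rd, 22–28 the 4th, 29–31 the 5th.
3 is in the range for the 1st.

1st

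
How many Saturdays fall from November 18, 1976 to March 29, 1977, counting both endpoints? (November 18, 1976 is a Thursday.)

19

November 18, 1976 is a Thursday; the first Saturday on or after it is November 20, 1976 (2 days later).
From November 20, 1976 to March 29, 1977: 10 + 31 + 31 + 28 + 29 = 129 days (rest of November, December, January, February, March).
129 ÷ 7 = 18 full weeks with remainder 3, so 18 more Saturdays after the first → 19.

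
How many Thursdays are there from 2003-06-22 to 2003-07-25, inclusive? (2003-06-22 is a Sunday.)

2003-06-22 is a Sunday; the first Thursday on or after it is 2003-06-26 (4 days later).
From 2003-06-26 to 2003-07-25: 4 + 25 = 29 days (rest of June, July).
29 ÷ 7 = 4 full weeks with remainder 1, so 4 more Thursdays after the first → 5.

5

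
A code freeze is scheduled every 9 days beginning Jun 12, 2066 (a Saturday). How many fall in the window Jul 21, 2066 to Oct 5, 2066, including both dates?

Occurrences land 9·i days after Jun 12, 2066 for i = 0, 1, 2, …
Jul 21, 2066 is 39 days after the start; 39 ÷ 9 = 4 remainder 3; since the remainder is 3, round up to i = 5. First occurrence in the window: #6 on Jul 27, 2066 (5×9 = 45 days in).
Oct 5, 2066 is 115 days after the start; 115 ÷ 9 = 12 remainder 7. Last occurrence in the window: #13 on Sep 28, 2066.
Occurrences #6 through #13: 8 in total.

8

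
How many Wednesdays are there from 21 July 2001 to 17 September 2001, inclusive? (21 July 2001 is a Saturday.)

21 July 2001 is a Saturday; the first Wednesday on or after it is 25 July 2001 (4 days later).
From 25 July 2001 to 17 September 2001: 6 + 31 + 17 = 54 days (rest of July, August, September).
54 ÷ 7 = 7 full weeks with remainder 5, so 7 more Wednesdays after the first → 8.

8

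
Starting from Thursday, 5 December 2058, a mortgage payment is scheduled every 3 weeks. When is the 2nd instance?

26 December 2058

The 2nd occurrence is 1 interval after the first: 1 × 21 = 21 days after 5 December 2058.
21 days later is 26 December 2058.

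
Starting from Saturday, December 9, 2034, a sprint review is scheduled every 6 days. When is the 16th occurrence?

The 16th occurrence is 15 intervals after the first: 15 × 6 = 90 days after December 9, 2034.
December has 31 days — 22 days to the end of December leaves 68.
January has 31 days (37 left).
February has 28 days (9 left).
9 days into March → March 9, 2035.

March 9, 2035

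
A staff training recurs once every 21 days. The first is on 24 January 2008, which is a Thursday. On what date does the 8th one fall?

The 8th occurrence is 7 intervals after the first: 7 × 21 = 147 days after 24 January 2008.
January has 31 days — 7 days to the end of January leaves 140.
February has 29 days (111 left).
March has 31 days (80 left).
April has 30 days (50 left).
May has 31 days (19 left).
19 days into June → 19 June 2008.

19 June 2008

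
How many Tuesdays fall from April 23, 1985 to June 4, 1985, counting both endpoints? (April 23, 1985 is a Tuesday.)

7

April 23, 1985 is a Tuesday; the first Tuesday on or after it is April 23, 1985.
From April 23, 1985 to June 4, 1985: 7 + 31 + 4 = 42 days (rest of April, May, June).
42 ÷ 7 = 6 full weeks with remainder 0, so 6 more Tuesdays after the first → 7.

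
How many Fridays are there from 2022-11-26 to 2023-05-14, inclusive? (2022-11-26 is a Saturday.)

2022-11-26 is a Saturday; the first Friday on or after it is 2022-12-02 (6 days later).
From 2022-12-02 to 2023-05-14: 29 + 31 + 28 + 31 + 30 + 14 = 163 days (rest of December, January, February, March, April, May).
163 ÷ 7 = 23 full weeks with remainder 2, so 23 more Fridays after the first → 24.

24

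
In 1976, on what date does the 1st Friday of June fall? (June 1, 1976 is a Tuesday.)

4 June 1976

June 1976 begins on a Tuesday, so the first Friday is June 4 (3 days later).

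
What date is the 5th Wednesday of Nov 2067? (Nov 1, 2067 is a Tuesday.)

Nov 2067 begins on a Tuesday, so the first Wednesday is Nov 2 (1 day later).
The 5th Wednesday is 4 weeks later: 2 + 28 = 30.

Nov 30, 2067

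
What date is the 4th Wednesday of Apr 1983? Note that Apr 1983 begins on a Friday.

Apr 27, 1983

Apr 1983 begins on a Friday, so the first Wednesday is Apr 6 (5 days later).
The 4th Wednesday is 3 weeks later: 6 + 21 = 27.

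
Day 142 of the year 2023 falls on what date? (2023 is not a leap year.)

22 May 2023

January has 31 days (142 − 31 = 111 remain).
February has 28 days (111 − 28 = 83 remain).
March has 31 days (83 − 31 = 52 remain).
April has 30 days (52 − 30 = 22 remain).
22 into May → May 22.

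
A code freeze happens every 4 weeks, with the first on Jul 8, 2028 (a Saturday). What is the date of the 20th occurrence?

The 20th occurrence is 19 intervals after the first: 19 × 28 = 532 days after Jul 8, 2028.
Jul has 31 days — 23 days to the end of Jul leaves 509.
From end of Jul to end of 2028 is 153 days (356 left).
Jan has 31 days (325 left).
Feb has 28 days (297 left).
Mar has 31 days (266 left).
Apr has 30 days (236 left).
May has 31 days (205 left).
Jun has 30 days (175 left).
Jul has 31 days (144 left).
Aug has 31 days (113 left).
Sep has 30 days (83 left).
Oct has 31 days (52 left).
Nov has 30 days (22 left).
22 days into Dec → Dec 22, 2029.

Dec 22, 2029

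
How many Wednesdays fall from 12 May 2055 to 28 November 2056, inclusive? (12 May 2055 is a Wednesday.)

12 May 2055 is a Wednesday; the first Wednesday on or after it is 12 May 2055.
From 12 May 2055 to 28 November 2056: 233 + 333 = 566 days (rest of 2055, to 28 November 2056 in 2056).
566 ÷ 7 = 80 full weeks with remainder 6, so 80 more Wednesdays after the first → 81.

81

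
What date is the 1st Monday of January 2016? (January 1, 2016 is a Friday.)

2016-01-04

January 2016 begins on a Friday, so the first Monday is January 4 (3 days later).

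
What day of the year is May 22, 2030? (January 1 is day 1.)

142

Days in months before May: 31 + 28 + 31 + 30 = 120.
Plus 22 days into May → day 142.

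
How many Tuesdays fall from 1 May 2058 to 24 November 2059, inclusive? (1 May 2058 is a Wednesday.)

81

1 May 2058 is a Wednesday; the first Tuesday on or after it is 7 May 2058 (6 days later).
From 7 May 2058 to 24 November 2059: 238 + 328 = 566 days (rest of 2058, to 24 November 2059 in 2059).
566 ÷ 7 = 80 full weeks with remainder 6, so 80 more Tuesdays after the first → 81.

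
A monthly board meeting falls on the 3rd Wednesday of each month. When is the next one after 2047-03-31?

2047-04-17

March 2047 starts on a Friday; its first Wednesday is the 6th, so the 3rd Wednesday is the 20th — 2047-03-20.
That is not after 2047-03-31, so look at April 2047.
April 2047 starts on a Monday; its first Wednesday is the 3rd, so the 3rd Wednesday is the 17th — 2047-04-17.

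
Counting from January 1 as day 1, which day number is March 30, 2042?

Days in months before March: 31 + 28 = 59.
Plus 30 days into March → day 89.

89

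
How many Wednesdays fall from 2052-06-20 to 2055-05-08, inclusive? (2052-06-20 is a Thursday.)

150

2052-06-20 is a Thursday; the first Wednesday on or after it is 2052-06-26 (6 days later).
From 2052-06-26 to 2055-05-08: 188 + 365 + 365 + 128 = 1046 days (rest of 2052, 2053, 2054, to 2055-05-08 in 2055).
1046 ÷ 7 = 149 full weeks with remainder 3, so 149 more Wednesdays after the first → 150.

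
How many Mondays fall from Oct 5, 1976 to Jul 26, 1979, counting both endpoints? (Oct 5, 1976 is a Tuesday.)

Oct 5, 1976 is a Tuesday; the first Monday on or after it is Oct 11, 1976 (6 days later).
From Oct 11, 1976 to Jul 26, 1979: 81 + 365 + 365 + 207 = 1018 days (rest of 1976, 1977, 1978, to Jul 26, 1979 in 1979).
1018 ÷ 7 = 145 full weeks with remainder 3, so 145 more Mondays after the first → 146.

146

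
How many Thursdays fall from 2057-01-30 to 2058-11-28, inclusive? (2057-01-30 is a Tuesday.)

96

2057-01-30 is a Tuesday; the first Thursday on or after it is 2057-02-01 (2 days later).
From 2057-02-01 to 2058-11-28: 333 + 332 = 665 days (rest of 2057, to 2058-11-28 in 2058).
665 ÷ 7 = 95 full weeks with remainder 0, so 95 more Thursdays after the first → 96.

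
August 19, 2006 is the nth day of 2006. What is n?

231

Days in months before August: 31 + 28 + 31 + 30 + 31 + 30 + 31 = 212.
Plus 19 days into August → day 231.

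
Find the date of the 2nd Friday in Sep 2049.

The first Friday of Sep 2049 is Sep 3.
The 2nd Friday is 1 weeks later: 3 + 7 = 10.

Sep 10, 2049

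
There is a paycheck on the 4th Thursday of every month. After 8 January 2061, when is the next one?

27 January 2061

January 2061 starts on a Saturday; its first Thursday is the 6th, so the 4th Thursday is the 27th — 27 January 2061.
27 January 2061 is after 8 January 2061, so that is the next one.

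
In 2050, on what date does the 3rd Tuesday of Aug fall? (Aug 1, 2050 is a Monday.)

Aug 16, 2050

Aug 2050 begins on a Monday, so the first Tuesday is Aug 2 (1 day later).
The 3rd Tuesday is 2 weeks later: 2 + 14 = 16.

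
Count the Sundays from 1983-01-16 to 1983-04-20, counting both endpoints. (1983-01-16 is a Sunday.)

1983-01-16 is a Sunday; the first Sunday on or after it is 1983-01-16.
From 1983-01-16 to 1983-04-20: 15 + 28 + 31 + 20 = 94 days (rest of January, February, March, April).
94 ÷ 7 = 13 full weeks with remainder 3, so 13 more Sundays after the first → 14.

14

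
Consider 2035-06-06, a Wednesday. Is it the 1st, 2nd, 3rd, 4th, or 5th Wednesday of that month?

1st

Day 6 falls in week ⌈6/7⌉ of the month.
Days 1–7 hold the 1st Wednesday, 8–14 the 2nd, 15–21 the 3rd, 22–28 the 4th, 29–31 the 5th.
6 is in the range for the 1st.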